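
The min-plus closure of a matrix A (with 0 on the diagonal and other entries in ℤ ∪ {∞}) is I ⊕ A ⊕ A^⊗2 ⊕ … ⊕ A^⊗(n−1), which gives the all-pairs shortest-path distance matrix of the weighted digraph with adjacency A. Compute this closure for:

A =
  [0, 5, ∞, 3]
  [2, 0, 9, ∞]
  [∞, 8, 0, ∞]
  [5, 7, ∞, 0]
Closure =
  [0, 5, 14, 3]
  [2, 0, 9, 5]
  [10, 8, 0, 13]
  [5, 7, 16, 0]

This is the Floyd-Warshall all-pairs shortest-path computation. For each intermediate vertex k = 0, 1, …, 3, update dist[i][j] ← min(dist[i][j], dist[i][k] + dist[k][j]). The final matrix gives, for each (i, j), the minimum total weight of any directed path from i to j (possibly empty when i = j).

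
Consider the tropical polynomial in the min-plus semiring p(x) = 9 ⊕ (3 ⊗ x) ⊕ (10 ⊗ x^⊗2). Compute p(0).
p(0) = 3

A tropical monomial a ⊗ x^⊗i evaluates to a + i · x. Evaluating each term at x = 0:
  Term 0 contributes 9 + 0 · 0 = 9
  Term 1 contributes 3 + 1 · 0 = 3
  Term 2 contributes 10 + 2 · 0 = 10
p(0) = ⊕ of these = min[9, 3, 10] = 3.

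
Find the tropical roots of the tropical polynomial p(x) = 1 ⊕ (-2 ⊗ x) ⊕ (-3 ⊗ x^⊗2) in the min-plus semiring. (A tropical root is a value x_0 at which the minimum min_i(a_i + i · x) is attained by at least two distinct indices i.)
Roots: {1, 3}

Each tropical root is a break point of the lower envelope of the lines y = a_i + i · x (there are 3 lines, with slopes 0, 1, ..., 2). Only the lines that attain the minimum somewhere contribute to roots; other lines are dominated. Here the surviving (envelope) indices are i = 2, i = 1, i = 0.
Intersections between consecutive envelope lines give the roots: for adjacent envelope indices i < j the intersection is x = (a_i − a_j) / (j − i). Reading off the sorted break points: {1, 3}.
Verification: at each break x_0, at least two indices attain the minimum of min_i(a_i + i · x_0).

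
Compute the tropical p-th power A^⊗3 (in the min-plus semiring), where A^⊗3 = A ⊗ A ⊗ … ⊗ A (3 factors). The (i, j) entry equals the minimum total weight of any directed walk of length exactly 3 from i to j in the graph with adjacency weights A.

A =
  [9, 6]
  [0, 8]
A^⊗3 =
  [14, 12]
  [6, 14]

Each entry (A^⊗3)_ij equals the minimum over all length-3 walks i = v_0 → v_1 → … → v_3 = j of Σ_t A[v_t][v_{t+1}]. For example, for (i, j) = (0, 1) we minimise over 4 possible intermediate vertex sequences; the minimum is 12, attained along the walk 0 → 1 → 0 → 1.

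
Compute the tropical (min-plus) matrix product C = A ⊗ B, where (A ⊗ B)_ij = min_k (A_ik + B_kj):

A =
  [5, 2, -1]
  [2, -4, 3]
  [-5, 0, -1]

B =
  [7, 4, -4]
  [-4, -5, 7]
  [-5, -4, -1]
A ⊗ B =
  [-6, -5, -2]
  [-8, -9, -2]
  [-6, -5, -9]

Apply the min-plus product entry-by-entry:
  C[0][0] = min over k of (A[0][0] + B[0][0] = 5 + 7 = 12, A[0][1] + B[1][0] = 2 + -4 = -2, A[0][2] + B[2][0] = -1 + -5 = -6) = -6 (attained at k = 2)
  C[0][1] = min over k of (A[0][0] + B[0][1] = 5 + 4 = 9, A[0][1] + B[1][1] = 2 + -5 = -3, A[0][2] + B[2][1] = -1 + -4 = -5) = -5 (attained at k = 2)
  C[0][2] = min over k of (A[0][0] + B[0][2] = 5 + -4 = 1, A[0][1] + B[1][2] = 2 + 7 = 9, A[0][2] + B[2][2] = -1 + -1 = -2) = -2 (attained at k = 2)
  C[1][0] = min over k of (A[1][0] + B[0][0] = 2 + 7 = 9, A[1][1] + B[1][0] = -4 + -4 = -8, A[1][2] + B[2][0] = 3 + -5 = -2) = -8 (attained at k = 1)
  C[1][1] = min over k of (A[1][0] + B[0][1] = 2 + 4 = 6, A[1][1] + B[1][1] = -4 + -5 = -9, A[1][2] + B[2][1] = 3 + -4 = -1) = -9 (attained at k = 1)
  C[1][2] = min over k of (A[1][0] + B[0][2] = 2 + -4 = -2, A[1][1] + B[1][2] = -4 + 7 = 3, A[1][2] + B[2][2] = 3 + -1 = 2) = -2 (attained at k = 0)
  C[2][0] = min over k of (A[2][0] + B[0][0] = -5 + 7 = 2, A[2][1] + B[1][0] = 0 + -4 = -4, A[2][2] + B[2][0] = -1 + -5 = -6) = -6 (attained at k = 2)
  C[2][1] = min over k of (A[2][0] + B[0][1] = -5 + 4 = -1, A[2][1] + B[1][1] = 0 + -5 = -5, A[2][2] + B[2][1] = -1 + -4 = -5) = -5 (attained at k = 1)
  C[2][2] = min over k of (A[2][0] + B[0][2] = -5 + -4 = -9, A[2][1] + B[1][2] = 0 + 7 = 7, A[2][2] + B[2][2] = -1 + -1 = -2) = -9 (attained at k = 0)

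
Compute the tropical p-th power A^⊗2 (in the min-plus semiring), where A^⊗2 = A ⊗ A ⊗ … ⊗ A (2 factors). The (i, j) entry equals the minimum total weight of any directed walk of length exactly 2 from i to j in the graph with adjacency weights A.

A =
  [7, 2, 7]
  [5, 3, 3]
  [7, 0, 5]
A^⊗2 =
  [7, 5, 5]
  [8, 3, 6]
  [5, 3, 3]

Each entry (A^⊗2)_ij equals the minimum over all length-2 walks i = v_0 → v_1 → … → v_2 = j of Σ_t A[v_t][v_{t+1}]. For example, for (i, j) = (0, 2) we minimise over 3 possible intermediate vertex sequences; the minimum is 5, attained along the walk 0 → 1 → 2.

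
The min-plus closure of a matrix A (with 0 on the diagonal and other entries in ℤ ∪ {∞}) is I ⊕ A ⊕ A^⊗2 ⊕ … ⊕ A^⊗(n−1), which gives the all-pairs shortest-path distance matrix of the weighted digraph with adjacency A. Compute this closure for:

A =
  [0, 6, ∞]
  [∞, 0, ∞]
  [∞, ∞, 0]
Closure =
  [0, 6, ∞]
  [∞, 0, ∞]
  [∞, ∞, 0]

This is the Floyd-Warshall all-pairs shortest-path computation. For each intermediate vertex k = 0, 1, …, 2, update dist[i][j] ← min(dist[i][j], dist[i][k] + dist[k][j]). The final matrix gives, for each (i, j), the minimum total weight of any directed path from i to j (possibly empty when i = j).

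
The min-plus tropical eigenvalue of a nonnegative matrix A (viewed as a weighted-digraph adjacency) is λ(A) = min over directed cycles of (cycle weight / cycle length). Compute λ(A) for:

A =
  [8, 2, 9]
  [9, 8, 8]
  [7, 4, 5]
λ(A) = 5

Enumerate directed cycles and compute their means (weight / length). Sample:
  cycle 0 → 0: weight = 8, length = 1, mean = 8/1 ≈ 8.000
  cycle 1 → 1: weight = 8, length = 1, mean = 8/1 ≈ 8.000
  cycle 2 → 2: weight = 5, length = 1, mean = 5/1 ≈ 5.000
  cycle 0 → 1 → 0: weight = 11, length = 2, mean = 11/2 ≈ 5.500
  cycle 0 → 2 → 0: weight = 16, length = 2, mean = 16/2 ≈ 8.000
  cycle 1 → 0 → 1: weight = 11, length = 2, mean = 11/2 ≈ 5.500
Minimum mean = 5.000, attained e.g. along the cycle 2 → 2 with weight 5 and length 1. So λ(A) = 5/1 = 5.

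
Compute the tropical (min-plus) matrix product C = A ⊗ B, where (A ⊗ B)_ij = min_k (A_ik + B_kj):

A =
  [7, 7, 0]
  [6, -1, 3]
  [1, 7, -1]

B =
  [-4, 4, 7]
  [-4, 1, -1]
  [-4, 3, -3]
A ⊗ B =
  [-4, 3, -3]
  [-5, 0, -2]
  [-5, 2, -4]

Apply the min-plus product entry-by-entry:
  C[0][0] = min over k of (A[0][0] + B[0][0] = 7 + -4 = 3, A[0][1] + B[1][0] = 7 + -4 = 3, A[0][2] + B[2][0] = 0 + -4 = -4) = -4 (attained at k = 2)
  C[0][1] = min over k of (A[0][0] + B[0][1] = 7 + 4 = 11, A[0][1] + B[1][1] = 7 + 1 = 8, A[0][2] + B[2][1] = 0 + 3 = 3) = 3 (attained at k = 2)
  C[0][2] = min over k of (A[0][0] + B[0][2] = 7 + 7 = 14, A[0][1] + B[1][2] = 7 + -1 = 6, A[0][2] + B[2][2] = 0 + -3 = -3) = -3 (attained at k = 2)
  C[1][0] = min over k of (A[1][0] + B[0][0] = 6 + -4 = 2, A[1][1] + B[1][0] = -1 + -4 = -5, A[1][2] + B[2][0] = 3 + -4 = -1) = -5 (attained at k = 1)
  C[1][1] = min over k of (A[1][0] + B[0][1] = 6 + 4 = 10, A[1][1] + B[1][1] = -1 + 1 = 0, A[1][2] + B[2][1] = 3 + 3 = 6) = 0 (attained at k = 1)
  C[1][2] = min over k of (A[1][0] + B[0][2] = 6 + 7 = 13, A[1][1] + B[1][2] = -1 + -1 = -2, A[1][2] + B[2][2] = 3 + -3 = 0) = -2 (attained at k = 1)
  C[2][0] = min over k of (A[2][0] + B[0][0] = 1 + -4 = -3, A[2][1] + B[1][0] = 7 + -4 = 3, A[2][2] + B[2][0] = -1 + -4 = -5) = -5 (attained at k = 2)
  C[2][1] = min over k of (A[2][0] + B[0][1] = 1 + 4 = 5, A[2][1] + B[1][1] = 7 + 1 = 8, A[2][2] + B[2][1] = -1 + 3 = 2) = 2 (attained at k = 2)
  C[2][2] = min over k of (A[2][0] + B[0][2] = 1 + 7 = 8, A[2][1] + B[1][2] = 7 + -1 = 6, A[2][2] + B[2][2] = -1 + -3 = -4) = -4 (attained at k = 2)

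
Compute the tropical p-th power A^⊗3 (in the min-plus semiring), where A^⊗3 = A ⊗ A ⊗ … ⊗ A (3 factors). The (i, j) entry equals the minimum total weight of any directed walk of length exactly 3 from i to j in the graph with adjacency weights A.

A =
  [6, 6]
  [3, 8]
A^⊗3 =
  [15, 15]
  [12, 15]

Each entry (A^⊗3)_ij equals the minimum over all length-3 walks i = v_0 → v_1 → … → v_3 = j of Σ_t A[v_t][v_{t+1}]. For example, for (i, j) = (0, 1) we minimise over 4 possible intermediate vertex sequences; the minimum is 15, attained along the walk 0 → 1 → 0 → 1.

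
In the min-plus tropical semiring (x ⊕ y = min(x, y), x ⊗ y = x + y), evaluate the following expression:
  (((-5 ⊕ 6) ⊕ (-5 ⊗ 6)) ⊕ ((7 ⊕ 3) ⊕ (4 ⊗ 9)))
(((-5 ⊕ 6) ⊕ (-5 ⊗ 6)) ⊕ ((7 ⊕ 3) ⊕ (4 ⊗ 9))) = -5

Expand innermost to outermost. Recall ⊕ takes the minimum of its arguments and ⊗ takes their sum. Working out the expression (((-5 ⊕ 6) ⊕ (-5 ⊗ 6)) ⊕ ((7 ⊕ 3) ⊕ (4 ⊗ 9))) gives -5.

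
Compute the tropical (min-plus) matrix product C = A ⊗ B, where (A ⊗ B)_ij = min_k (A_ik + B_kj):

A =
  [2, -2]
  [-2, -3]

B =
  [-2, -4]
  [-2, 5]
A ⊗ B =
  [-4, -2]
  [-5, -6]

Apply the min-plus product entry-by-entry:
  C[0][0] = min over k of (A[0][0] + B[0][0] = 2 + -2 = 0, A[0][1] + B[1][0] = -2 + -2 = -4) = -4 (attained at k = 1)
  C[0][1] = min over k of (A[0][0] + B[0][1] = 2 + -4 = -2, A[0][1] + B[1][1] = -2 + 5 = 3) = -2 (attained at k = 0)
  C[1][0] = min over k of (A[1][0] + B[0][0] = -2 + -2 = -4, A[1][1] + B[1][0] = -3 + -2 = -5) = -5 (attained at k = 1)
  C[1][1] = min over k of (A[1][0] + B[0][1] = -2 + -4 = -6, A[1][1] + B[1][1] = -3 + 5 = 2) = -6 (attained at k = 0)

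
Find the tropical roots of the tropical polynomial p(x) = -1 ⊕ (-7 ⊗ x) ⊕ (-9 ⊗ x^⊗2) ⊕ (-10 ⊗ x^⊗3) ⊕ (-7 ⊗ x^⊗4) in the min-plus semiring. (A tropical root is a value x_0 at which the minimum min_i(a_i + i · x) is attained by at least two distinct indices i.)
Roots: {-3, 1, 2, 6}

Each tropical root is a break point of the lower envelope of the lines y = a_i + i · x (there are 5 lines, with slopes 0, 1, ..., 4). Only the lines that attain the minimum somewhere contribute to roots; other lines are dominated. Here the surviving (envelope) indices are i = 4, i = 3, i = 2, i = 1, i = 0.
Intersections between consecutive envelope lines give the roots: for adjacent envelope indices i < j the intersection is x = (a_i − a_j) / (j − i). Reading off the sorted break points: {-3, 1, 2, 6}.
Verification: at each break x_0, at least two indices attain the minimum of min_i(a_i + i · x_0).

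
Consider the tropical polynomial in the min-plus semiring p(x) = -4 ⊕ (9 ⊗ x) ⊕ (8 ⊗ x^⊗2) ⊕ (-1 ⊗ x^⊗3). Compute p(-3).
p(-3) = -10

A tropical monomial a ⊗ x^⊗i evaluates to a + i · x. Evaluating each term at x = -3:
  Term 0 contributes -4 + 0 · -3 = -4
  Term 1 contributes 9 + 1 · -3 = 6
  Term 2 contributes 8 + 2 · -3 = 2
  Term 3 contributes -1 + 3 · -3 = -10
p(-3) = ⊕ of these = min[-4, 6, 2, -10] = -10.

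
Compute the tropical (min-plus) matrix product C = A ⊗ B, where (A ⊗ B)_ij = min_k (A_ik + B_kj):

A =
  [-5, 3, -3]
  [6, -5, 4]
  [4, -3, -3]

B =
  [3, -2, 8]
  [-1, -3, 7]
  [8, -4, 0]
A ⊗ B =
  [-2, -7, -3]
  [-6, -8, 2]
  [-4, -7, -3]

Apply the min-plus product entry-by-entry:
  C[0][0] = min over k of (A[0][0] + B[0][0] = -5 + 3 = -2, A[0][1] + B[1][0] = 3 + -1 = 2, A[0][2] + B[2][0] = -3 + 8 = 5) = -2 (attained at k = 0)
  C[0][1] = min over k of (A[0][0] + B[0][1] = -5 + -2 = -7, A[0][1] + B[1][1] = 3 + -3 = 0, A[0][2] + B[2][1] = -3 + -4 = -7) = -7 (attained at k = 0)
  C[0][2] = min over k of (A[0][0] + B[0][2] = -5 + 8 = 3, A[0][1] + B[1][2] = 3 + 7 = 10, A[0][2] + B[2][2] = -3 + 0 = -3) = -3 (attained at k = 2)
  C[1][0] = min over k of (A[1][0] + B[0][0] = 6 + 3 = 9, A[1][1] + B[1][0] = -5 + -1 = -6, A[1][2] + B[2][0] = 4 + 8 = 12) = -6 (attained at k = 1)
  C[1][1] = min over k of (A[1][0] + B[0][1] = 6 + -2 = 4, A[1][1] + B[1][1] = -5 + -3 = -8, A[1][2] + B[2][1] = 4 + -4 = 0) = -8 (attained at k = 1)
  C[1][2] = min over k of (A[1][0] + B[0][2] = 6 + 8 = 14, A[1][1] + B[1][2] = -5 + 7 = 2, A[1][2] + B[2][2] = 4 + 0 = 4) = 2 (attained at k = 1)
  C[2][0] = min over k of (A[2][0] + B[0][0] = 4 + 3 = 7, A[2][1] + B[1][0] = -3 + -1 = -4, A[2][2] + B[2][0] = -3 + 8 = 5) = -4 (attained at k = 1)
  C[2][1] = min over k of (A[2][0] + B[0][1] = 4 + -2 = 2, A[2][1] + B[1][1] = -3 + -3 = -6, A[2][2] + B[2][1] = -3 + -4 = -7) = -7 (attained at k = 2)
  C[2][2] = min over k of (A[2][0] + B[0][2] = 4 + 8 = 12, A[2][1] + B[1][2] = -3 + 7 = 4, A[2][2] + B[2][2] = -3 + 0 = -3) = -3 (attained at k = 2)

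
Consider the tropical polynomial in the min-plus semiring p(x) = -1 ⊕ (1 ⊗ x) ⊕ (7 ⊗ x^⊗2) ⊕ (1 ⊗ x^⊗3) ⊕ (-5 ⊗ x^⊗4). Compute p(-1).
p(-1) = -9

A tropical monomial a ⊗ x^⊗i evaluates to a + i · x. Evaluating each term at x = -1:
  Term 0 contributes -1 + 0 · -1 = -1
  Term 1 contributes 1 + 1 · -1 = 0
  Term 2 contributes 7 + 2 · -1 = 5
  Term 3 contributes 1 + 3 · -1 = -2
  Term 4 contributes -5 + 4 · -1 = -9
p(-1) = ⊕ of these = min[-1, 0, 5, -2, -9] = -9.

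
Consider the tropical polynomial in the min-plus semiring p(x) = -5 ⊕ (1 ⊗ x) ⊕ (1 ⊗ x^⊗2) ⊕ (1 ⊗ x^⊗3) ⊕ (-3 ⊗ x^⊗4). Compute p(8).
p(8) = -5

A tropical monomial a ⊗ x^⊗i evaluates to a + i · x. Evaluating each term at x = 8:
  Term 0 contributes -5 + 0 · 8 = -5
  Term 1 contributes 1 + 1 · 8 = 9
  Term 2 contributes 1 + 2 · 8 = 17
  Term 3 contributes 1 + 3 · 8 = 25
  Term 4 contributes -3 + 4 · 8 = 29
p(8) = ⊕ of these = min[-5, 9, 17, 25, 29] = -5.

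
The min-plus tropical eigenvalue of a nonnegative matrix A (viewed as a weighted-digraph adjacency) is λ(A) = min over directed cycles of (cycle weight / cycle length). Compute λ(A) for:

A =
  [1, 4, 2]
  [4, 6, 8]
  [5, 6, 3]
λ(A) = 1

Enumerate directed cycles and compute their means (weight / length). Sample:
  cycle 0 → 0: weight = 1, length = 1, mean = 1/1 ≈ 1.000
  cycle 1 → 1: weight = 6, length = 1, mean = 6/1 ≈ 6.000
  cycle 2 → 2: weight = 3, length = 1, mean = 3/1 ≈ 3.000
  cycle 0 → 1 → 0: weight = 8, length = 2, mean = 8/2 ≈ 4.000
  cycle 0 → 2 → 0: weight = 7, length = 2, mean = 7/2 ≈ 3.500
  cycle 1 → 0 → 1: weight = 8, length = 2, mean = 8/2 ≈ 4.000
Minimum mean = 1.000, attained e.g. along the cycle 0 → 0 with weight 1 and length 1. So λ(A) = 1/1 = 1.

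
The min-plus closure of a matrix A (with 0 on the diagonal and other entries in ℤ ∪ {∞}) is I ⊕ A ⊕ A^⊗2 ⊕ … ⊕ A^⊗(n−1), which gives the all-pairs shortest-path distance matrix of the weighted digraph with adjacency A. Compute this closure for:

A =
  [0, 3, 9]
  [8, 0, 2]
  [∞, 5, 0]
Closure =
  [0, 3, 5]
  [8, 0, 2]
  [13, 5, 0]

This is the Floyd-Warshall all-pairs shortest-path computation. For each intermediate vertex k = 0, 1, …, 2, update dist[i][j] ← min(dist[i][j], dist[i][k] + dist[k][j]). The final matrix gives, for each (i, j), the minimum total weight of any directed path from i to j (possibly empty when i = j).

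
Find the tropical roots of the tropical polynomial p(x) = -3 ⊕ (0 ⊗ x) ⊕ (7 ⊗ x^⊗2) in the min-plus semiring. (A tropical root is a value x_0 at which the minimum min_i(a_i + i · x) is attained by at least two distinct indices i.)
Roots: {-7, -3}

Each tropical root is a break point of the lower envelope of the lines y = a_i + i · x (there are 3 lines, with slopes 0, 1, ..., 2). Only the lines that attain the minimum somewhere contribute to roots; other lines are dominated. Here the surviving (envelope) indices are i = 2, i = 1, i = 0.
Intersections between consecutive envelope lines give the roots: for adjacent envelope indices i < j the intersection is x = (a_i − a_j) / (j − i). Reading off the sorted break points: {-7, -3}.
Verification: at each break x_0, at least two indices attain the minimum of min_i(a_i + i · x_0).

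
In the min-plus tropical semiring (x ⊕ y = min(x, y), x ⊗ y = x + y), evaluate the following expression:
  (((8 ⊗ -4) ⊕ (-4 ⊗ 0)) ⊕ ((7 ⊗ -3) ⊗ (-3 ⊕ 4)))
(((8 ⊗ -4) ⊕ (-4 ⊗ 0)) ⊕ ((7 ⊗ -3) ⊗ (-3 ⊕ 4))) = -4

Expand innermost to outermost. Recall ⊕ takes the minimum of its arguments and ⊗ takes their sum. Working out the expression (((8 ⊗ -4) ⊕ (-4 ⊗ 0)) ⊕ ((7 ⊗ -3) ⊗ (-3 ⊕ 4))) gives -4.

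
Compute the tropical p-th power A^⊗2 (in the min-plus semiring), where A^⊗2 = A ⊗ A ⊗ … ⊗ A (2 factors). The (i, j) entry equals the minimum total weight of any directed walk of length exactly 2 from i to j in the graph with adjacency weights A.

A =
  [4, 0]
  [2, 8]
A^⊗2 =
  [2, 4]
  [6, 2]

Each entry (A^⊗2)_ij equals the minimum over all length-2 walks i = v_0 → v_1 → … → v_2 = j of Σ_t A[v_t][v_{t+1}]. For example, for (i, j) = (0, 1) we minimise over 2 possible intermediate vertex sequences; the minimum is 4, attained along the walk 0 → 0 → 1.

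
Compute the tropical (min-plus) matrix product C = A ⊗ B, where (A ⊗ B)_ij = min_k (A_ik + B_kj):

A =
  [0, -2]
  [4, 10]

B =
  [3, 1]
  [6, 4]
A ⊗ B =
  [3, 1]
  [7, 5]

Apply the min-plus product entry-by-entry:
  C[0][0] = min over k of (A[0][0] + B[0][0] = 0 + 3 = 3, A[0][1] + B[1][0] = -2 + 6 = 4) = 3 (attained at k = 0)
  C[0][1] = min over k of (A[0][0] + B[0][1] = 0 + 1 = 1, A[0][1] + B[1][1] = -2 + 4 = 2) = 1 (attained at k = 0)
  C[1][0] = min over k of (A[1][0] + B[0][0] = 4 + 3 = 7, A[1][1] + B[1][0] = 10 + 6 = 16) = 7 (attained at k = 0)
  C[1][1] = min over k of (A[1][0] + B[0][1] = 4 + 1 = 5, A[1][1] + B[1][1] = 10 + 4 = 14) = 5 (attained at k = 0)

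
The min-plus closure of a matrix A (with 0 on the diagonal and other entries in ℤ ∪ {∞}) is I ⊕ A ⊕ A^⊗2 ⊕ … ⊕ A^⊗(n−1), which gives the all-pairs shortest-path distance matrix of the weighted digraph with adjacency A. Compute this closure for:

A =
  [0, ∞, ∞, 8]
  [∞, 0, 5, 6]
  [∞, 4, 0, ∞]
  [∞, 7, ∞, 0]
Closure =
  [0, 15, 20, 8]
  [∞, 0, 5, 6]
  [∞, 4, 0, 10]
  [∞, 7, 12, 0]

This is the Floyd-Warshall all-pairs shortest-path computation. For each intermediate vertex k = 0, 1, …, 3, update dist[i][j] ← min(dist[i][j], dist[i][k] + dist[k][j]). The final matrix gives, for each (i, j), the minimum total weight of any directed path from i to j (possibly empty when i = j).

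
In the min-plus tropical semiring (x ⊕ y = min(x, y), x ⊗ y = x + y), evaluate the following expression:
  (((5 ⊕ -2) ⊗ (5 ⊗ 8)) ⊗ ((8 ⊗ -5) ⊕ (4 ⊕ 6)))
(((5 ⊕ -2) ⊗ (5 ⊗ 8)) ⊗ ((8 ⊗ -5) ⊕ (4 ⊕ 6))) = 14

Expand innermost to outermost. Recall ⊕ takes the minimum of its arguments and ⊗ takes their sum. Working out the expression (((5 ⊕ -2) ⊗ (5 ⊗ 8)) ⊗ ((8 ⊗ -5) ⊕ (4 ⊕ 6))) gives 14.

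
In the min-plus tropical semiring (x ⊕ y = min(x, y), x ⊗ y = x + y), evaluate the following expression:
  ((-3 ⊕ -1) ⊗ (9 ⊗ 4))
((-3 ⊕ -1) ⊗ (9 ⊗ 4)) = 10

Expand innermost to outermost. Recall ⊕ takes the minimum of its arguments and ⊗ takes their sum. Working out the expression ((-3 ⊕ -1) ⊗ (9 ⊗ 4)) gives 10.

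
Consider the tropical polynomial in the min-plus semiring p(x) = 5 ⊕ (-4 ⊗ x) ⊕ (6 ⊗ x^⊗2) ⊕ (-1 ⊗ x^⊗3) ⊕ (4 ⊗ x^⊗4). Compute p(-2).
p(-2) = -7

A tropical monomial a ⊗ x^⊗i evaluates to a + i · x. Evaluating each term at x = -2:
  Term 0 contributes 5 + 0 · -2 = 5
  Term 1 contributes -4 + 1 · -2 = -6
  Term 2 contributes 6 + 2 · -2 = 2
  Term 3 contributes -1 + 3 · -2 = -7
  Term 4 contributes 4 + 4 · -2 = -4
p(-2) = ⊕ of these = min[5, -6, 2, -7, -4] = -7.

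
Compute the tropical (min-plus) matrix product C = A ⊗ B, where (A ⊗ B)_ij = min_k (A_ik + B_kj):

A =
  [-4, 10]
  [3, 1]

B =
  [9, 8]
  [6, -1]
A ⊗ B =
  [5, 4]
  [7, 0]

Apply the min-plus product entry-by-entry:
  C[0][0] = min over k of (A[0][0] + B[0][0] = -4 + 9 = 5, A[0][1] + B[1][0] = 10 + 6 = 16) = 5 (attained at k = 0)
  C[0][1] = min over k of (A[0][0] + B[0][1] = -4 + 8 = 4, A[0][1] + B[1][1] = 10 + -1 = 9) = 4 (attained at k = 0)
  C[1][0] = min over k of (A[1][0] + B[0][0] = 3 + 9 = 12, A[1][1] + B[1][0] = 1 + 6 = 7) = 7 (attained at k = 1)
  C[1][1] = min over k of (A[1][0] + B[0][1] = 3 + 8 = 11, A[1][1] + B[1][1] = 1 + -1 = 0) = 0 (attained at k = 1)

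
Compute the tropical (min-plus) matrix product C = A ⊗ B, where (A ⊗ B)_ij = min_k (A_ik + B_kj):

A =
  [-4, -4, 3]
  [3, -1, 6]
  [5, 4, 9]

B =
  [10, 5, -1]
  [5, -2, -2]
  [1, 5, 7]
A ⊗ B =
  [1, -6, -6]
  [4, -3, -3]
  [9, 2, 2]

Apply the min-plus product entry-by-entry:
  C[0][0] = min over k of (A[0][0] + B[0][0] = -4 + 10 = 6, A[0][1] + B[1][0] = -4 + 5 = 1, A[0][2] + B[2][0] = 3 + 1 = 4) = 1 (attained at k = 1)
  C[0][1] = min over k of (A[0][0] + B[0][1] = -4 + 5 = 1, A[0][1] + B[1][1] = -4 + -2 = -6, A[0][2] + B[2][1] = 3 + 5 = 8) = -6 (attained at k = 1)
  C[0][2] = min over k of (A[0][0] + B[0][2] = -4 + -1 = -5, A[0][1] + B[1][2] = -4 + -2 = -6, A[0][2] + B[2][2] = 3 + 7 = 10) = -6 (attained at k = 1)
  C[1][0] = min over k of (A[1][0] + B[0][0] = 3 + 10 = 13, A[1][1] + B[1][0] = -1 + 5 = 4, A[1][2] + B[2][0] = 6 + 1 = 7) = 4 (attained at k = 1)
  C[1][1] = min over k of (A[1][0] + B[0][1] = 3 + 5 = 8, A[1][1] + B[1][1] = -1 + -2 = -3, A[1][2] + B[2][1] = 6 + 5 = 11) = -3 (attained at k = 1)
  C[1][2] = min over k of (A[1][0] + B[0][2] = 3 + -1 = 2, A[1][1] + B[1][2] = -1 + -2 = -3, A[1][2] + B[2][2] = 6 + 7 = 13) = -3 (attained at k = 1)
  C[2][0] = min over k of (A[2][0] + B[0][0] = 5 + 10 = 15, A[2][1] + B[1][0] = 4 + 5 = 9, A[2][2] + B[2][0] = 9 + 1 = 10) = 9 (attained at k = 1)
  C[2][1] = min over k of (A[2][0] + B[0][1] = 5 + 5 = 10, A[2][1] + B[1][1] = 4 + -2 = 2, A[2][2] + B[2][1] = 9 + 5 = 14) = 2 (attained at k = 1)
  C[2][2] = min over k of (A[2][0] + B[0][2] = 5 + -1 = 4, A[2][1] + B[1][2] = 4 + -2 = 2, A[2][2] + B[2][2] = 9 + 7 = 16) = 2 (attained at k = 1)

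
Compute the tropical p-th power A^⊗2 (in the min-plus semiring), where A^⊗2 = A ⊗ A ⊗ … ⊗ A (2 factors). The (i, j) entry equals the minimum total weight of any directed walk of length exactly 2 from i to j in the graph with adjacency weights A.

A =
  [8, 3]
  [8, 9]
A^⊗2 =
  [11, 11]
  [16, 11]

Each entry (A^⊗2)_ij equals the minimum over all length-2 walks i = v_0 → v_1 → … → v_2 = j of Σ_t A[v_t][v_{t+1}]. For example, for (i, j) = (0, 1) we minimise over 2 possible intermediate vertex sequences; the minimum is 11, attained along the walk 0 → 0 → 1.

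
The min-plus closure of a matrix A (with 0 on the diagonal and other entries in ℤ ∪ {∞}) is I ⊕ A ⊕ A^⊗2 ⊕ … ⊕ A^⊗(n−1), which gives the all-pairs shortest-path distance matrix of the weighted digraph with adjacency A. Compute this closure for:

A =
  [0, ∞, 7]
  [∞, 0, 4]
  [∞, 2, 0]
Closure =
  [0, 9, 7]
  [∞, 0, 4]
  [∞, 2, 0]

This is the Floyd-Warshall all-pairs shortest-path computation. For each intermediate vertex k = 0, 1, …, 2, update dist[i][j] ← min(dist[i][j], dist[i][k] + dist[k][j]). The final matrix gives, for each (i, j), the minimum total weight of any directed path from i to j (possibly empty when i = j).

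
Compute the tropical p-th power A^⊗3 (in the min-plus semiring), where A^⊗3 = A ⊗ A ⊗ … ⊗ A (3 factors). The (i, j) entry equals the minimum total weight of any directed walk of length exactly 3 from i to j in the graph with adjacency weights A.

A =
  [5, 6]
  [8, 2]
A^⊗3 =
  [15, 10]
  [12, 6]

Each entry (A^⊗3)_ij equals the minimum over all length-3 walks i = v_0 → v_1 → … → v_3 = j of Σ_t A[v_t][v_{t+1}]. For example, for (i, j) = (0, 1) we minimise over 4 possible intermediate vertex sequences; the minimum is 10, attained along the walk 0 → 1 → 1 → 1.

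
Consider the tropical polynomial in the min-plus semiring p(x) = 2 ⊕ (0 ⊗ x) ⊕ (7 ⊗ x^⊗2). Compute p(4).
p(4) = 2

A tropical monomial a ⊗ x^⊗i evaluates to a + i · x. Evaluating each term at x = 4:
  Term 0 contributes 2 + 0 · 4 = 2
  Term 1 contributes 0 + 1 · 4 = 4
  Term 2 contributes 7 + 2 · 4 = 15
p(4) = ⊕ of these = min[2, 4, 15] = 2.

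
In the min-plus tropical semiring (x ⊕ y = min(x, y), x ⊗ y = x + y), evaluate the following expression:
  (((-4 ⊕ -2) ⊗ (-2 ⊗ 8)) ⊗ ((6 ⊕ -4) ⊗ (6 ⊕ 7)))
(((-4 ⊕ -2) ⊗ (-2 ⊗ 8)) ⊗ ((6 ⊕ -4) ⊗ (6 ⊕ 7))) = 4

Expand innermost to outermost. Recall ⊕ takes the minimum of its arguments and ⊗ takes their sum. Working out the expression (((-4 ⊕ -2) ⊗ (-2 ⊗ 8)) ⊗ ((6 ⊕ -4) ⊗ (6 ⊕ 7))) gives 4.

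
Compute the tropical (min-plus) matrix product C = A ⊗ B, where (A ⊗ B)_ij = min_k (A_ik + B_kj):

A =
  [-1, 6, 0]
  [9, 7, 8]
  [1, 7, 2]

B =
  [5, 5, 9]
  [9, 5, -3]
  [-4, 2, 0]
A ⊗ B =
  [-4, 2, 0]
  [4, 10, 4]
  [-2, 4, 2]

Apply the min-plus product entry-by-entry:
  C[0][0] = min over k of (A[0][0] + B[0][0] = -1 + 5 = 4, A[0][1] + B[1][0] = 6 + 9 = 15, A[0][2] + B[2][0] = 0 + -4 = -4) = -4 (attained at k = 2)
  C[0][1] = min over k of (A[0][0] + B[0][1] = -1 + 5 = 4, A[0][1] + B[1][1] = 6 + 5 = 11, A[0][2] + B[2][1] = 0 + 2 = 2) = 2 (attained at k = 2)
  C[0][2] = min over k of (A[0][0] + B[0][2] = -1 + 9 = 8, A[0][1] + B[1][2] = 6 + -3 = 3, A[0][2] + B[2][2] = 0 + 0 = 0) = 0 (attained at k = 2)
  C[1][0] = min over k of (A[1][0] + B[0][0] = 9 + 5 = 14, A[1][1] + B[1][0] = 7 + 9 = 16, A[1][2] + B[2][0] = 8 + -4 = 4) = 4 (attained at k = 2)
  C[1][1] = min over k of (A[1][0] + B[0][1] = 9 + 5 = 14, A[1][1] + B[1][1] = 7 + 5 = 12, A[1][2] + B[2][1] = 8 + 2 = 10) = 10 (attained at k = 2)
  C[1][2] = min over k of (A[1][0] + B[0][2] = 9 + 9 = 18, A[1][1] + B[1][2] = 7 + -3 = 4, A[1][2] + B[2][2] = 8 + 0 = 8) = 4 (attained at k = 1)
  C[2][0] = min over k of (A[2][0] + B[0][0] = 1 + 5 = 6, A[2][1] + B[1][0] = 7 + 9 = 16, A[2][2] + B[2][0] = 2 + -4 = -2) = -2 (attained at k = 2)
  C[2][1] = min over k of (A[2][0] + B[0][1] = 1 + 5 = 6, A[2][1] + B[1][1] = 7 + 5 = 12, A[2][2] + B[2][1] = 2 + 2 = 4) = 4 (attained at k = 2)
  C[2][2] = min over k of (A[2][0] + B[0][2] = 1 + 9 = 10, A[2][1] + B[1][2] = 7 + -3 = 4, A[2][2] + B[2][2] = 2 + 0 = 2) = 2 (attained at k = 2)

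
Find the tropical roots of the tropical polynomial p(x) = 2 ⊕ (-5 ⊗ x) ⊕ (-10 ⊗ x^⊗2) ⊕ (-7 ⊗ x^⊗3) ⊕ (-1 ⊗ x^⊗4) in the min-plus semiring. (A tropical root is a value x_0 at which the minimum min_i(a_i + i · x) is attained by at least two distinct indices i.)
Roots: {-6, -3, 5, 7}

Each tropical root is a break point of the lower envelope of the lines y = a_i + i · x (there are 5 lines, with slopes 0, 1, ..., 4). Only the lines that attain the minimum somewhere contribute to roots; other lines are dominated. Here the surviving (envelope) indices are i = 4, i = 3, i = 2, i = 1, i = 0.
Intersections between consecutive envelope lines give the roots: for adjacent envelope indices i < j the intersection is x = (a_i − a_j) / (j − i). Reading off the sorted break points: {-6, -3, 5, 7}.
Verification: at each break x_0, at least two indices attain the minimum of min_i(a_i + i · x_0).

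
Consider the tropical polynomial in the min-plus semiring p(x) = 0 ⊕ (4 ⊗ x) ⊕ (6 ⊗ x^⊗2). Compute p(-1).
p(-1) = 0

A tropical monomial a ⊗ x^⊗i evaluates to a + i · x. Evaluating each term at x = -1:
  Term 0 contributes 0 + 0 · -1 = 0
  Term 1 contributes 4 + 1 · -1 = 3
  Term 2 contributes 6 + 2 · -1 = 4
p(-1) = ⊕ of these = min[0, 3, 4] = 0.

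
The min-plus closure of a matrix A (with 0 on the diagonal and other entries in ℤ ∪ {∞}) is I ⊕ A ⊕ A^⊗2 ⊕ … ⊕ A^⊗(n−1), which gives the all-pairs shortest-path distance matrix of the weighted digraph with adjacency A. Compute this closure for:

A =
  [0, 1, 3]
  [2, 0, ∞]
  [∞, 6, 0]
Closure =
  [0, 1, 3]
  [2, 0, 5]
  [8, 6, 0]

This is the Floyd-Warshall all-pairs shortest-path computation. For each intermediate vertex k = 0, 1, …, 2, update dist[i][j] ← min(dist[i][j], dist[i][k] + dist[k][j]). The final matrix gives, for each (i, j), the minimum total weight of any directed path from i to j (possibly empty when i = j).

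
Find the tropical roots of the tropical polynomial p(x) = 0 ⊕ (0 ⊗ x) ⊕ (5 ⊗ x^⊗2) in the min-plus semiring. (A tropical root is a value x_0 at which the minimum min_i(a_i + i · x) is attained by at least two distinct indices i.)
Roots: {-5, 0}

Each tropical root is a break point of the lower envelope of the lines y = a_i + i · x (there are 3 lines, with slopes 0, 1, ..., 2). Only the lines that attain the minimum somewhere contribute to roots; other lines are dominated. Here the surviving (envelope) indices are i = 2, i = 1, i = 0.
Intersections between consecutive envelope lines give the roots: for adjacent envelope indices i < j the intersection is x = (a_i − a_j) / (j − i). Reading off the sorted break points: {-5, 0}.
Verification: at each break x_0, at least two indices attain the minimum of min_i(a_i + i · x_0).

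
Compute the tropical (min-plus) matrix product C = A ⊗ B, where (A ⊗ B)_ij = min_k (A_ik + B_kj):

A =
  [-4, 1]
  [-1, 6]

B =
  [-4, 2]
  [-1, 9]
A ⊗ B =
  [-8, -2]
  [-5, 1]

Apply the min-plus product entry-by-entry:
  C[0][0] = min over k of (A[0][0] + B[0][0] = -4 + -4 = -8, A[0][1] + B[1][0] = 1 + -1 = 0) = -8 (attained at k = 0)
  C[0][1] = min over k of (A[0][0] + B[0][1] = -4 + 2 = -2, A[0][1] + B[1][1] = 1 + 9 = 10) = -2 (attained at k = 0)
  C[1][0] = min over k of (A[1][0] + B[0][0] = -1 + -4 = -5, A[1][1] + B[1][0] = 6 + -1 = 5) = -5 (attained at k = 0)
  C[1][1] = min over k of (A[1][0] + B[0][1] = -1 + 2 = 1, A[1][1] + B[1][1] = 6 + 9 = 15) = 1 (attained at k = 0)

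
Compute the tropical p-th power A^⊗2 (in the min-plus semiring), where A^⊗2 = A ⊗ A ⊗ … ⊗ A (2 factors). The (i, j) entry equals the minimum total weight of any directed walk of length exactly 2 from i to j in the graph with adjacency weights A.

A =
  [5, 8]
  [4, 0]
A^⊗2 =
  [10, 8]
  [4, 0]

Each entry (A^⊗2)_ij equals the minimum over all length-2 walks i = v_0 → v_1 → … → v_2 = j of Σ_t A[v_t][v_{t+1}]. For example, for (i, j) = (0, 1) we minimise over 2 possible intermediate vertex sequences; the minimum is 8, attained along the walk 0 → 1 → 1.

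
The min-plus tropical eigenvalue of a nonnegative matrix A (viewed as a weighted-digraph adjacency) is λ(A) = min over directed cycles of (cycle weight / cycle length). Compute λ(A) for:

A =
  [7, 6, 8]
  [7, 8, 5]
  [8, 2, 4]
λ(A) = 7/2

Enumerate directed cycles and compute their means (weight / length). Sample:
  cycle 0 → 0: weight = 7, length = 1, mean = 7/1 ≈ 7.000
  cycle 1 → 1: weight = 8, length = 1, mean = 8/1 ≈ 8.000
  cycle 2 → 2: weight = 4, length = 1, mean = 4/1 ≈ 4.000
  cycle 0 → 1 → 0: weight = 13, length = 2, mean = 13/2 ≈ 6.500
  cycle 0 → 2 → 0: weight = 16, length = 2, mean = 16/2 ≈ 8.000
  cycle 1 → 0 → 1: weight = 13, length = 2, mean = 13/2 ≈ 6.500
Minimum mean = 3.500, attained e.g. along the cycle 1 → 2 → 1 with weight 7 and length 2. So λ(A) = 7/2 = 7/2.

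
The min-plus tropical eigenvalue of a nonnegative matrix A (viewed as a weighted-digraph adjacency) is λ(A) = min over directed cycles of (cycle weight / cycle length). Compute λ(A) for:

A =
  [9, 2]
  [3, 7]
λ(A) = 5/2

Enumerate directed cycles and compute their means (weight / length). Sample:
  cycle 0 → 0: weight = 9, length = 1, mean = 9/1 ≈ 9.000
  cycle 1 → 1: weight = 7, length = 1, mean = 7/1 ≈ 7.000
  cycle 0 → 1 → 0: weight = 5, length = 2, mean = 5/2 ≈ 2.500
  cycle 1 → 0 → 1: weight = 5, length = 2, mean = 5/2 ≈ 2.500
Minimum mean = 2.500, attained e.g. along the cycle 0 → 1 → 0 with weight 5 and length 2. So λ(A) = 5/2 = 5/2.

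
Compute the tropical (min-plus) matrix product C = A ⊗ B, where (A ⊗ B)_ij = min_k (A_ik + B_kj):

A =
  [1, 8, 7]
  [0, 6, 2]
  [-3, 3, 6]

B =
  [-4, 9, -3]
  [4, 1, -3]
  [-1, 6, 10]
A ⊗ B =
  [-3, 9, -2]
  [-4, 7, -3]
  [-7, 4, -6]

Apply the min-plus product entry-by-entry:
  C[0][0] = min over k of (A[0][0] + B[0][0] = 1 + -4 = -3, A[0][1] + B[1][0] = 8 + 4 = 12, A[0][2] + B[2][0] = 7 + -1 = 6) = -3 (attained at k = 0)
  C[0][1] = min over k of (A[0][0] + B[0][1] = 1 + 9 = 10, A[0][1] + B[1][1] = 8 + 1 = 9, A[0][2] + B[2][1] = 7 + 6 = 13) = 9 (attained at k = 1)
  C[0][2] = min over k of (A[0][0] + B[0][2] = 1 + -3 = -2, A[0][1] + B[1][2] = 8 + -3 = 5, A[0][2] + B[2][2] = 7 + 10 = 17) = -2 (attained at k = 0)
  C[1][0] = min over k of (A[1][0] + B[0][0] = 0 + -4 = -4, A[1][1] + B[1][0] = 6 + 4 = 10, A[1][2] + B[2][0] = 2 + -1 = 1) = -4 (attained at k = 0)
  C[1][1] = min over k of (A[1][0] + B[0][1] = 0 + 9 = 9, A[1][1] + B[1][1] = 6 + 1 = 7, A[1][2] + B[2][1] = 2 + 6 = 8) = 7 (attained at k = 1)
  C[1][2] = min over k of (A[1][0] + B[0][2] = 0 + -3 = -3, A[1][1] + B[1][2] = 6 + -3 = 3, A[1][2] + B[2][2] = 2 + 10 = 12) = -3 (attained at k = 0)
  C[2][0] = min over k of (A[2][0] + B[0][0] = -3 + -4 = -7, A[2][1] + B[1][0] = 3 + 4 = 7, A[2][2] + B[2][0] = 6 + -1 = 5) = -7 (attained at k = 0)
  C[2][1] = min over k of (A[2][0] + B[0][1] = -3 + 9 = 6, A[2][1] + B[1][1] = 3 + 1 = 4, A[2][2] + B[2][1] = 6 + 6 = 12) = 4 (attained at k = 1)
  C[2][2] = min over k of (A[2][0] + B[0][2] = -3 + -3 = -6, A[2][1] + B[1][2] = 3 + -3 = 0, A[2][2] + B[2][2] = 6 + 10 = 16) = -6 (attained at k = 0)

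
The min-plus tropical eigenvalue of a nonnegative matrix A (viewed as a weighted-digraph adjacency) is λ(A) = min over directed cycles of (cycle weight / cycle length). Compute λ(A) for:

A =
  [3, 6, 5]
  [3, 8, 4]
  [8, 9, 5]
λ(A) = 3

Enumerate directed cycles and compute their means (weight / length). Sample:
  cycle 0 → 0: weight = 3, length = 1, mean = 3/1 ≈ 3.000
  cycle 1 → 1: weight = 8, length = 1, mean = 8/1 ≈ 8.000
  cycle 2 → 2: weight = 5, length = 1, mean = 5/1 ≈ 5.000
  cycle 0 → 1 → 0: weight = 9, length = 2, mean = 9/2 ≈ 4.500
  cycle 0 → 2 → 0: weight = 13, length = 2, mean = 13/2 ≈ 6.500
  cycle 1 → 0 → 1: weight = 9, length = 2, mean = 9/2 ≈ 4.500
Minimum mean = 3.000, attained e.g. along the cycle 0 → 0 with weight 3 and length 1. So λ(A) = 3/1 = 3.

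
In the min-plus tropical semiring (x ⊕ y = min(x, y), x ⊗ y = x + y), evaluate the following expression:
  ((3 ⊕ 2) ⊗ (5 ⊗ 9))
((3 ⊕ 2) ⊗ (5 ⊗ 9)) = 16

Expand innermost to outermost. Recall ⊕ takes the minimum of its arguments and ⊗ takes their sum. Working out the expression ((3 ⊕ 2) ⊗ (5 ⊗ 9)) gives 16.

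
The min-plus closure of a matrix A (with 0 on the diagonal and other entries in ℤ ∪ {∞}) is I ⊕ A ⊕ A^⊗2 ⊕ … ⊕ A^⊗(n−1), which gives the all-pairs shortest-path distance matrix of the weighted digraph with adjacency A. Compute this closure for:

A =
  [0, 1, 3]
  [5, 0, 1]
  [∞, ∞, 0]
Closure =
  [0, 1, 2]
  [5, 0, 1]
  [∞, ∞, 0]

This is the Floyd-Warshall all-pairs shortest-path computation. For each intermediate vertex k = 0, 1, …, 2, update dist[i][j] ← min(dist[i][j], dist[i][k] + dist[k][j]). The final matrix gives, for each (i, j), the minimum total weight of any directed path from i to j (possibly empty when i = j).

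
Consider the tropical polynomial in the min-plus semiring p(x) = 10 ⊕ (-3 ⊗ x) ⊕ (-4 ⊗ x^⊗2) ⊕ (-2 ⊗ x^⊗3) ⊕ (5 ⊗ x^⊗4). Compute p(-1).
p(-1) = -6

A tropical monomial a ⊗ x^⊗i evaluates to a + i · x. Evaluating each term at x = -1:
  Term 0 contributes 10 + 0 · -1 = 10
  Term 1 contributes -3 + 1 · -1 = -4
  Term 2 contributes -4 + 2 · -1 = -6
  Term 3 contributes -2 + 3 · -1 = -5
  Term 4 contributes 5 + 4 · -1 = 1
p(-1) = ⊕ of these = min[10, -4, -6, -5, 1] = -6.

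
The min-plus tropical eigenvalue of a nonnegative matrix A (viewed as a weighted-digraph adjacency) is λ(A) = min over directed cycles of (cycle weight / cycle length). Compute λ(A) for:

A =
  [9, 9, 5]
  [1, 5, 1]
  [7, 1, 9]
λ(A) = 1

Enumerate directed cycles and compute their means (weight / length). Sample:
  cycle 0 → 0: weight = 9, length = 1, mean = 9/1 ≈ 9.000
  cycle 1 → 1: weight = 5, length = 1, mean = 5/1 ≈ 5.000
  cycle 2 → 2: weight = 9, length = 1, mean = 9/1 ≈ 9.000
  cycle 0 → 1 → 0: weight = 10, length = 2, mean = 10/2 ≈ 5.000
  cycle 0 → 2 → 0: weight = 12, length = 2, mean = 12/2 ≈ 6.000
  cycle 1 → 0 → 1: weight = 10, length = 2, mean = 10/2 ≈ 5.000
Minimum mean = 1.000, attained e.g. along the cycle 1 → 2 → 1 with weight 2 and length 2. So λ(A) = 2/2 = 1.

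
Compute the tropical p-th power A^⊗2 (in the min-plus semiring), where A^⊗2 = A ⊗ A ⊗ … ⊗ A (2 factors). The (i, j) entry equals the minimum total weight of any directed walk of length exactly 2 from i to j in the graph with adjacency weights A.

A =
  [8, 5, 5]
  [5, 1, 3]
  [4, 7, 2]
A^⊗2 =
  [9, 6, 7]
  [6, 2, 4]
  [6, 8, 4]

Each entry (A^⊗2)_ij equals the minimum over all length-2 walks i = v_0 → v_1 → … → v_2 = j of Σ_t A[v_t][v_{t+1}]. For example, for (i, j) = (0, 2) we minimise over 3 possible intermediate vertex sequences; the minimum is 7, attained along the walk 0 → 2 → 2.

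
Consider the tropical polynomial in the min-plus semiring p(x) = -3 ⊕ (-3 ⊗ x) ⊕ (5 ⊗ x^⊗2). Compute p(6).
p(6) = -3

A tropical monomial a ⊗ x^⊗i evaluates to a + i · x. Evaluating each term at x = 6:
  Term 0 contributes -3 + 0 · 6 = -3
  Term 1 contributes -3 + 1 · 6 = 3
  Term 2 contributes 5 + 2 · 6 = 17
p(6) = ⊕ of these = min[-3, 3, 17] = -3.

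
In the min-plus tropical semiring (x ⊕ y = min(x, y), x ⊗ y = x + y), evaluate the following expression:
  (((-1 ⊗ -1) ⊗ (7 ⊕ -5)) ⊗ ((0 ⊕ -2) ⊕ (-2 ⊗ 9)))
(((-1 ⊗ -1) ⊗ (7 ⊕ -5)) ⊗ ((0 ⊕ -2) ⊕ (-2 ⊗ 9))) = -9

Expand innermost to outermost. Recall ⊕ takes the minimum of its arguments and ⊗ takes their sum. Working out the expression (((-1 ⊗ -1) ⊗ (7 ⊕ -5)) ⊗ ((0 ⊕ -2) ⊕ (-2 ⊗ 9))) gives -9.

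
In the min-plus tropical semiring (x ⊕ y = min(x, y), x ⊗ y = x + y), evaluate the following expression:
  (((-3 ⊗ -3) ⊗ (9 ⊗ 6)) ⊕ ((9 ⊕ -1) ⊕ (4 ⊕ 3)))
(((-3 ⊗ -3) ⊗ (9 ⊗ 6)) ⊕ ((9 ⊕ -1) ⊕ (4 ⊕ 3))) = -1

Expand innermost to outermost. Recall ⊕ takes the minimum of its arguments and ⊗ takes their sum. Working out the expression (((-3 ⊗ -3) ⊗ (9 ⊗ 6)) ⊕ ((9 ⊕ -1) ⊕ (4 ⊕ 3))) gives -1.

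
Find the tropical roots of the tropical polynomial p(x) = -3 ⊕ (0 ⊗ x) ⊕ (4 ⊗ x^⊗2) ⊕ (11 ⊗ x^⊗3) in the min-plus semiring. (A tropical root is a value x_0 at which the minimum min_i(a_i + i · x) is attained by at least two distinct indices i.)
Roots: {-7, -4, -3}

Each tropical root is a break point of the lower envelope of the lines y = a_i + i · x (there are 4 lines, with slopes 0, 1, ..., 3). Only the lines that attain the minimum somewhere contribute to roots; other lines are dominated. Here the surviving (envelope) indices are i = 3, i = 2, i = 1, i = 0.
Intersections between consecutive envelope lines give the roots: for adjacent envelope indices i < j the intersection is x = (a_i − a_j) / (j − i). Reading off the sorted break points: {-7, -4, -3}.
Verification: at each break x_0, at least two indices attain the minimum of min_i(a_i + i · x_0).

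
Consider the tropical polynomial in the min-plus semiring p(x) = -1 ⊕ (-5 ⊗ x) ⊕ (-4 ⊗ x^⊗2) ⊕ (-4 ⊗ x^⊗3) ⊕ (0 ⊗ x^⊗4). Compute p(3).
p(3) = -2

A tropical monomial a ⊗ x^⊗i evaluates to a + i · x. Evaluating each term at x = 3:
  Term 0 contributes -1 + 0 · 3 = -1
  Term 1 contributes -5 + 1 · 3 = -2
  Term 2 contributes -4 + 2 · 3 = 2
  Term 3 contributes -4 + 3 · 3 = 5
  Term 4 contributes 0 + 4 · 3 = 12
p(3) = ⊕ of these = min[-1, -2, 2, 5, 12] = -2.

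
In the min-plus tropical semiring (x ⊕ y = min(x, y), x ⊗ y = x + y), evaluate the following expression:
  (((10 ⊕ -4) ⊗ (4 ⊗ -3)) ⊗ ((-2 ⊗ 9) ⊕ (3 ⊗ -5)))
(((10 ⊕ -4) ⊗ (4 ⊗ -3)) ⊗ ((-2 ⊗ 9) ⊕ (3 ⊗ -5))) = -5

Expand innermost to outermost. Recall ⊕ takes the minimum of its arguments and ⊗ takes their sum. Working out the expression (((10 ⊕ -4) ⊗ (4 ⊗ -3)) ⊗ ((-2 ⊗ 9) ⊕ (3 ⊗ -5))) gives -5.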